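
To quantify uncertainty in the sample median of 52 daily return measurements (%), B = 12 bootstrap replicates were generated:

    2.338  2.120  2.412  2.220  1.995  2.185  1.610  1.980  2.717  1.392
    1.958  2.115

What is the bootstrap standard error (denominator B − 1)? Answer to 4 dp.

Bootstrap SE is the standard deviation of the 12 replicate medians.
Mean of replicates: (2.338 + 2.120 + 2.412 + 2.220 + 1.995 + 2.185 + 1.610 + 1.980 + 2.717 + 1.392 + 1.958 + 2.115) / 12 = 25.04200 / 12 = 2.08683
Sum of squared deviations: (+0.25117)² + (+0.03317)² + (+0.32517)² + (+0.13317)² + (−0.09183)² + (+0.09817)² + (−0.47683)² + (−0.10683)² + (+0.63017)² + (−0.69483)² + (−0.12883)² + (+0.02817)² = 1.34180
Variance = 1.34180 / 11 = 0.12198
SE* = √0.12198

SE* = 0.3493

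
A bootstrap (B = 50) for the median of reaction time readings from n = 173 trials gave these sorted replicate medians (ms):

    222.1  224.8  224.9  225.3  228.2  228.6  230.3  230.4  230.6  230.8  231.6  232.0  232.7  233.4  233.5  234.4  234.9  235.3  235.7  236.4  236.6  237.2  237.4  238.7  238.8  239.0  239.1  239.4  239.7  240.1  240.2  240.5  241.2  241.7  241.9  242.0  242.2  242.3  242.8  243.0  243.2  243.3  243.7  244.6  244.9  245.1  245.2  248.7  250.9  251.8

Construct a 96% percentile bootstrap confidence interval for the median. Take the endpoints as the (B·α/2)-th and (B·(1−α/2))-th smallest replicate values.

α = 0.04; lower rank = 50 × 0.020 = 1; upper rank = 50 × 0.980 = 49.
The 1st smallest replicate is 222.1; the 49th is 250.9.

(222.1, 250.9)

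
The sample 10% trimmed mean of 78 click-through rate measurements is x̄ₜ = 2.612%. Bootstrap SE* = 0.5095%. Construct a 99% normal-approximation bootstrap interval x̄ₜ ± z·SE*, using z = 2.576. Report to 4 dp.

(1.2995, 3.9245)

Margin = 2.576 × 0.5095 = 1.31247
Interval: 2.612 ± 1.31247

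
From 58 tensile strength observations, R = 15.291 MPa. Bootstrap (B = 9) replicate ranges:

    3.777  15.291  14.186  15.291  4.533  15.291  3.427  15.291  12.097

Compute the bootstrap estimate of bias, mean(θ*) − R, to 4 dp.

bias = −4.2706

mean(θ*) = (3.777 + 15.291 + 14.186 + 15.291 + 4.533 + 15.291 + 3.427 + 15.291 + 12.097) / 9 = 11.02044
bias = 11.02044 − 15.291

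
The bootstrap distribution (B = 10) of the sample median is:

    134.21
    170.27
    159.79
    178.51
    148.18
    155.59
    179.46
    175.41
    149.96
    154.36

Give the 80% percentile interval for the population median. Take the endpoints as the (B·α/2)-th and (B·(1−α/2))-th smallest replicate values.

(134.21, 178.51)

Sorted replicates: 134.21, 148.18, 149.96, 154.36, 155.59, 159.79, 170.27, 175.41, 178.51, 179.46
α = 0.20; lower rank = 10 × 0.100 = 1; upper rank = 10 × 0.900 = 9.
The 1st smallest replicate is 134.21; the 9th is 178.51.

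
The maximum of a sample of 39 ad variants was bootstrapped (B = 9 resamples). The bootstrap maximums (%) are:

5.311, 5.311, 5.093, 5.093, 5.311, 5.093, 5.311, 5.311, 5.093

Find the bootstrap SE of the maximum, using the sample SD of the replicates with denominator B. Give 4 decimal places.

Bootstrap SE is the standard deviation of the 9 replicate maximums.
Mean of replicates: (5.311 + 5.311 + 5.093 + 5.093 + 5.311 + 5.093 + 5.311 + 5.311 + 5.093) / 9 = 46.92700 / 9 = 5.21411
Sum of squared deviations: (+0.09689)² + (+0.09689)² + (−0.12111)² + (−0.12111)² + (+0.09689)² + (−0.12111)² + (+0.09689)² + (+0.09689)² + (−0.12111)² = 0.10561
Variance = 0.10561 / 9 = 0.01173
SE* = √0.01173

SE* = 0.1083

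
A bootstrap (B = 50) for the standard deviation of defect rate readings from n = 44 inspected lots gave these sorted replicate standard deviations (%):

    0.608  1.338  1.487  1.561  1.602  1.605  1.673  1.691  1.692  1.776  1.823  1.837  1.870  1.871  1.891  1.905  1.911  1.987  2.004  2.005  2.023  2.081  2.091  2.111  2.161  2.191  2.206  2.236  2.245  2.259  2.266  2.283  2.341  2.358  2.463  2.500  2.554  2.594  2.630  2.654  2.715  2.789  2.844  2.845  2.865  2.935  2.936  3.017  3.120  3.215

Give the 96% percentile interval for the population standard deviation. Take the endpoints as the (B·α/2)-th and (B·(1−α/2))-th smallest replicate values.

(0.608, 3.120)

α = 0.04; lower rank = 50 × 0.020 = 1; upper rank = 50 × 0.980 = 49.
The 1st smallest replicate is 0.608; the 49th is 3.120.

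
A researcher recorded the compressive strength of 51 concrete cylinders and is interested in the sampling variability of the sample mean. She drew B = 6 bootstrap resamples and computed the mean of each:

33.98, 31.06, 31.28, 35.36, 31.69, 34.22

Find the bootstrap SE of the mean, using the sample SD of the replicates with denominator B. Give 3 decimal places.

Bootstrap SE is the standard deviation of the 6 replicate means.
Mean of replicates: (33.98 + 31.06 + 31.28 + 35.36 + 31.69 + 34.22) / 6 = 197.5900 / 6 = 32.9317
Sum of squared deviations: (+1.0483)² + (−1.8717)² + (−1.6517)² + (+2.4283)² + (−1.2417)² + (+1.2883)² = 16.4285
Variance = 16.4285 / 6 = 2.7381
SE* = √2.7381

SE* = 1.655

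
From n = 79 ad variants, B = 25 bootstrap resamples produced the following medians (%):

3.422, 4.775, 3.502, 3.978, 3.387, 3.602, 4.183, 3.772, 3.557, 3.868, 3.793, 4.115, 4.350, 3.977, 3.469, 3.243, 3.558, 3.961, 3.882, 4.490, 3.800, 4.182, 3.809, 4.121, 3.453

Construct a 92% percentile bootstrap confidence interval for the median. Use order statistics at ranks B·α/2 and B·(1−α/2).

Sorted replicates: 3.243, 3.387, 3.422, 3.453, 3.469, 3.502, 3.557, 3.558, 3.602, 3.772, 3.793, 3.800, 3.809, 3.868, 3.882, 3.961, 3.977, 3.978, 4.115, 4.121, 4.182, 4.183, 4.350, 4.490, 4.775
α = 0.08; lower rank = 25 × 0.040 = 1; upper rank = 25 × 0.960 = 24.
The 1st smallest replicate is 3.243; the 24th is 4.490.

(3.243, 4.490)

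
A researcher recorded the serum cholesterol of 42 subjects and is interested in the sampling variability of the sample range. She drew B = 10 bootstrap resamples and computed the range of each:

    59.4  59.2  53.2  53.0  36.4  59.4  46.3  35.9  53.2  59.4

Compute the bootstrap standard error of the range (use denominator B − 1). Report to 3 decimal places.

SE* = 9.147

Bootstrap SE is the standard deviation of the 10 replicate ranges.
Mean of replicates: (59.4 + 59.2 + 53.2 + 53.0 + 36.4 + 59.4 + 46.3 + 35.9 + 53.2 + 59.4) / 10 = 515.4000 / 10 = 51.5400
Sum of squared deviations: (+7.8600)² + (+7.6600)² + (+1.6600)² + (+1.4600)² + (−15.1400)² + (+7.8600)² + (−5.2400)² + (−15.6400)² + (+1.6600)² + (+7.8600)² = 752.9440
Variance = 752.9440 / 9 = 83.6604
SE* = √83.6604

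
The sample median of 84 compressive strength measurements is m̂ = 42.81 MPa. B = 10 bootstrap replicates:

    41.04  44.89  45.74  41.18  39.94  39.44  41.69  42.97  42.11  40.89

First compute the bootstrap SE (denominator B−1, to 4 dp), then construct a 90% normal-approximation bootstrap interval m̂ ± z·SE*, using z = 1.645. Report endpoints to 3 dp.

Mean of replicates = 41.9890; sum of squared deviations = 37.0109; SE* = √(37.0109/9) = 2.0279
Margin = 1.645 × 2.0279 = 3.3359
Interval: 42.81 ± 3.3359

(39.474, 46.146)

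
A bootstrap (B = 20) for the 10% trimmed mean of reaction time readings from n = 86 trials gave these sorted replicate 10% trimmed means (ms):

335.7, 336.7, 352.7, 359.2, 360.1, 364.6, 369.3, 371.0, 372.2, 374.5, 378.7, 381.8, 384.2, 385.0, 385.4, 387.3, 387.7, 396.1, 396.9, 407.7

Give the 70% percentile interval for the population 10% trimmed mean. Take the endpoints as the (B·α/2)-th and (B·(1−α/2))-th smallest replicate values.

(352.7, 387.7)

α = 0.30; lower rank = 20 × 0.150 = 3; upper rank = 20 × 0.850 = 17.
The 3rd smallest replicate is 352.7; the 17th is 387.7.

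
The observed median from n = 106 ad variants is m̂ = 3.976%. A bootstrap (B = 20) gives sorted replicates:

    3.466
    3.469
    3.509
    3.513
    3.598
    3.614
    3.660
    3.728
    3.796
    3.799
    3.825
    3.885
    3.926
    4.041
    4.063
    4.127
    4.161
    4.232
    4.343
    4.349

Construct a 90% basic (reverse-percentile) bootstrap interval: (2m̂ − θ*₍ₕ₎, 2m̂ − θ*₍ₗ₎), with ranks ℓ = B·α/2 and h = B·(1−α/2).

Percentile endpoints at ranks 1 and 19: θ*₍1₎ = 3.466, θ*₍19₎ = 4.343.
Basic interval reflects these around m̂:
  lower = 2 × 3.976 − 4.343 = 3.609
  upper = 2 × 3.976 − 3.466 = 4.486

(3.609, 4.486)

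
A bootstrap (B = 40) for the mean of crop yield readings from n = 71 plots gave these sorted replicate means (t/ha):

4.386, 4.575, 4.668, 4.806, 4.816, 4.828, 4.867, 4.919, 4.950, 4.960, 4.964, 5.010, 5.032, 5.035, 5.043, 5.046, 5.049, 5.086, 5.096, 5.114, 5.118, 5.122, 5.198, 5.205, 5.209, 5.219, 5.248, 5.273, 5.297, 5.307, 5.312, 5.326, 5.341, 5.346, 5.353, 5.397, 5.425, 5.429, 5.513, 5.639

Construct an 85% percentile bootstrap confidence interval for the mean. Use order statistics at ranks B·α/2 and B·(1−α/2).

(4.668, 5.425)

α = 0.15; lower rank = 40 × 0.075 = 3; upper rank = 40 × 0.925 = 37.
The 3rd smallest replicate is 4.668; the 37th is 5.425.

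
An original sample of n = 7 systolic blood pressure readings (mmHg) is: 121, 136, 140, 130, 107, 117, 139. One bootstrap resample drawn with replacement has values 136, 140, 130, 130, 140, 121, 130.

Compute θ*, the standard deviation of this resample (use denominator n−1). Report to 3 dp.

Mean = 132.4286; sum of squared deviations = 275.7143
s² = 275.7143 / 6 = 45.9524
s = √45.9524 = 6.779

θ* = 6.779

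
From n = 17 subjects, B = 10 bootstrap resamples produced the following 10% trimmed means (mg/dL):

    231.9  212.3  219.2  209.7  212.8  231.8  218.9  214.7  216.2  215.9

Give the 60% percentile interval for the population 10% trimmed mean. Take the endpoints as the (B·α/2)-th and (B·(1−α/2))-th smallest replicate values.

(212.3, 219.2)

Sorted replicates: 209.7, 212.3, 212.8, 214.7, 215.9, 216.2, 218.9, 219.2, 231.8, 231.9
α = 0.40; lower rank = 10 × 0.200 = 2; upper rank = 10 × 0.800 = 8.
The 2nd smallest replicate is 212.3; the 8th is 219.2.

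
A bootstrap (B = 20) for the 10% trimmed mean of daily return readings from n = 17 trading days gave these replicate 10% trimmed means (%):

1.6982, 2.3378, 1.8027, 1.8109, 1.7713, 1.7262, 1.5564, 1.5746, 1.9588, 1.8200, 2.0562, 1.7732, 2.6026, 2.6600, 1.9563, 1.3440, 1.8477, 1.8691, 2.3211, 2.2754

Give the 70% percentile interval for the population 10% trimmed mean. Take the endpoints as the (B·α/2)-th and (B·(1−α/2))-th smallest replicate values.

Sorted replicates: 1.3440, 1.5564, 1.5746, 1.6982, 1.7262, 1.7713, 1.7732, 1.8027, 1.8109, 1.8200, 1.8477, 1.8691, 1.9563, 1.9588, 2.0562, 2.2754, 2.3211, 2.3378, 2.6026, 2.6600
α = 0.30; lower rank = 20 × 0.150 = 3; upper rank = 20 × 0.850 = 17.
The 3rd smallest replicate is 1.5746; the 17th is 2.3211.

(1.5746, 2.3211)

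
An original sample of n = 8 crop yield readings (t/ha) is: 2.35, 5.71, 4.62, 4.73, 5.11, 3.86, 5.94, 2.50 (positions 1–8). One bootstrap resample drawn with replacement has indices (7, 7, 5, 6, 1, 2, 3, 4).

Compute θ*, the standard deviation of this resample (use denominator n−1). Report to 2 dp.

Resample values: 5.94, 5.94, 5.11, 3.86, 2.35, 5.71, 4.62, 4.73.
Mean = 4.7825; sum of squared deviations = 10.4444
s² = 10.4444 / 7 = 1.4921
s = √1.4921 = 1.22

θ* = 1.22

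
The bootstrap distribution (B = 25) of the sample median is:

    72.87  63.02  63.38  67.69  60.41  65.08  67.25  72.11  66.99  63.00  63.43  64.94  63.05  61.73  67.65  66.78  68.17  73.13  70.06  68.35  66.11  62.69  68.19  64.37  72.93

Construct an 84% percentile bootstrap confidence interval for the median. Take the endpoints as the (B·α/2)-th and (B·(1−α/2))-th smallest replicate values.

Sorted replicates: 60.41, 61.73, 62.69, 63.00, 63.02, 63.05, 63.38, 63.43, 64.37, 64.94, 65.08, 66.11, 66.78, 66.99, 67.25, 67.65, 67.69, 68.17, 68.19, 68.35, 70.06, 72.11, 72.87, 72.93, 73.13
α = 0.16; lower rank = 25 × 0.080 = 2; upper rank = 25 × 0.920 = 23.
The 2nd smallest replicate is 61.73; the 23rd is 72.87.

(61.73, 72.87)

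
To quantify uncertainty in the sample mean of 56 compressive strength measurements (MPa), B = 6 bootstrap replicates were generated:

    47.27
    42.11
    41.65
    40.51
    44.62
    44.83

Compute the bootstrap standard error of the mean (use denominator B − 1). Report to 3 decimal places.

SE* = 2.511

Bootstrap SE is the standard deviation of the 6 replicate means.
Mean of replicates: (47.27 + 42.11 + 41.65 + 40.51 + 44.62 + 44.83) / 6 = 260.9900 / 6 = 43.4983
Sum of squared deviations: (+3.7717)² + (−1.3883)² + (−1.8483)² + (−2.9883)² + (+1.1217)² + (+1.3317)² = 31.5309
Variance = 31.5309 / 5 = 6.3062
SE* = √6.3062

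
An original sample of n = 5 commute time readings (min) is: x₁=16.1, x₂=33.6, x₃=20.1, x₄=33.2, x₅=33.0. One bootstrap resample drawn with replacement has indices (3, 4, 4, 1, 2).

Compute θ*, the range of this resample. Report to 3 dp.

Resample values: 20.1, 33.2, 33.2, 16.1, 33.6.
Range = 33.6 − 16.1 = 17.500

θ* = 17.500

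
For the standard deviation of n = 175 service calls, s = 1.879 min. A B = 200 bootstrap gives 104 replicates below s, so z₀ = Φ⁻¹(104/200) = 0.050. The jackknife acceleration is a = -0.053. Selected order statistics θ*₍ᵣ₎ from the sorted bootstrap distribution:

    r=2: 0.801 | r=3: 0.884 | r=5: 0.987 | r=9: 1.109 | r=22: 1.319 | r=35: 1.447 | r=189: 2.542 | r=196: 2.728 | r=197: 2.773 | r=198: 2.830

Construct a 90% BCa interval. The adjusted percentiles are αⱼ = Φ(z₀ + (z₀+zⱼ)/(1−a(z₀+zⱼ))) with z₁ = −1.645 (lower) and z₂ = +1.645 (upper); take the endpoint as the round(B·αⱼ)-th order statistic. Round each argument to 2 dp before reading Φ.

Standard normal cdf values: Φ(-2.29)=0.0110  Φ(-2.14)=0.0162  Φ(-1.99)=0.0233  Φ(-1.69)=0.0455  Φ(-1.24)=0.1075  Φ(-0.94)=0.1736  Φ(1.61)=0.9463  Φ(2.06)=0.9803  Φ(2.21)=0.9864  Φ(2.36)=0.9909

(1.109, 2.542)

Lower: z₀ + z₁ = 0.050 + (-1.645) = -1.595; 1 − a(z₀+z₁) = 1 − (-0.053)(-1.595) = 0.9155; argument = 0.050 + (-1.595)/0.9155 = -1.6923 → -1.69.
α₁ = Φ(-1.69) = 0.0455; rank = round(200 × 0.0455) = 9; θ*₍9₎ = 1.109.
Upper: z₀ + z₂ = 1.695; 1 − a(z₀+z₂) = 1.0898; argument = 1.6053 → 1.61; α₂ = 0.9463; rank = 189; θ*₍189₎ = 2.542.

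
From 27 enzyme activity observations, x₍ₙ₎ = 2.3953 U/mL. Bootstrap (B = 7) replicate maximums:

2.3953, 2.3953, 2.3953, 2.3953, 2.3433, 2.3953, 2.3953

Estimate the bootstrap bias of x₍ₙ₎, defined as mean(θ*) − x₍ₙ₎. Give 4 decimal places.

mean(θ*) = (2.3953 + 2.3953 + 2.3953 + 2.3953 + 2.3433 + 2.3953 + 2.3953) / 7 = 2.38787
bias = 2.38787 − 2.3953

bias = −0.0074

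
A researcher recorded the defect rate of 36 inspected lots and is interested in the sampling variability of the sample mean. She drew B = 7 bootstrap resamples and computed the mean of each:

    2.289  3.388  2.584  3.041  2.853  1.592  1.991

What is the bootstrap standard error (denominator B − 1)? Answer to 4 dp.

Bootstrap SE is the standard deviation of the 7 replicate means.
Mean of replicates: (2.289 + 3.388 + 2.584 + 3.041 + 2.853 + 1.592 + 1.991) / 7 = 17.73800 / 7 = 2.53400
Sum of squared deviations: (−0.24500)² + (+0.85400)² + (+0.05000)² + (+0.50700)² + (+0.31900)² + (−0.94200)² + (−0.54300)² = 2.33286
Variance = 2.33286 / 6 = 0.38881
SE* = √0.38881

SE* = 0.6235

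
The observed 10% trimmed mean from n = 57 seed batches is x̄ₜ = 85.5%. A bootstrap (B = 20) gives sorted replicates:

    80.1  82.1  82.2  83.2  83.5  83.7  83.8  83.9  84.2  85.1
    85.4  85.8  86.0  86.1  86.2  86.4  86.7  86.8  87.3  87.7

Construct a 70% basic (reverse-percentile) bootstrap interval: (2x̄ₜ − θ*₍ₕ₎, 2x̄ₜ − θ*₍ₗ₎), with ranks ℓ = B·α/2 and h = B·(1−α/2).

Percentile endpoints at ranks 3 and 17: θ*₍3₎ = 82.2, θ*₍17₎ = 86.7.
Basic interval reflects these around x̄ₜ:
  lower = 2 × 85.5 − 86.7 = 84.3
  upper = 2 × 85.5 − 82.2 = 88.8

(84.3, 88.8)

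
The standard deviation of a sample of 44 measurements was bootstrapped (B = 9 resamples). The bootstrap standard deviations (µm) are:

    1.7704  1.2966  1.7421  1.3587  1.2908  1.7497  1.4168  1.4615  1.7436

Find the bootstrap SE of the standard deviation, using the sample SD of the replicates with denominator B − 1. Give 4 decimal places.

SE* = 0.2106

Bootstrap SE is the standard deviation of the 9 replicate standard deviations.
Mean of replicates: (1.7704 + 1.2966 + 1.7421 + 1.3587 + 1.2908 + 1.7497 + 1.4168 + 1.4615 + 1.7436) / 9 = 13.83020 / 9 = 1.53669
Sum of squared deviations: (+0.23371)² + (−0.24009)² + (+0.20541)² + (−0.17799)² + (−0.24589)² + (+0.21301)² + (−0.11989)² + (−0.07519)² + (+0.20691)² = 0.35481
Variance = 0.35481 / 8 = 0.04435
SE* = √0.04435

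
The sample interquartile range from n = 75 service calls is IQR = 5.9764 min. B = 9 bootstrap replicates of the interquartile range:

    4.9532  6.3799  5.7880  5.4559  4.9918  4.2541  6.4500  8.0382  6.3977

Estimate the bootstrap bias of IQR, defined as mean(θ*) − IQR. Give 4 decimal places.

bias = −0.1199

mean(θ*) = (4.9532 + 6.3799 + 5.7880 + 5.4559 + 4.9918 + 4.2541 + 6.4500 + 8.0382 + 6.3977) / 9 = 5.85653
bias = 5.85653 − 5.9764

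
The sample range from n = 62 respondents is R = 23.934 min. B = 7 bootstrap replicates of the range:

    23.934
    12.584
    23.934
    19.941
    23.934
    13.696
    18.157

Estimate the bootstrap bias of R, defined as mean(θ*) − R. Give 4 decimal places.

bias = −4.4797

mean(θ*) = (23.934 + 12.584 + 23.934 + 19.941 + 23.934 + 13.696 + 18.157) / 7 = 19.45429
bias = 19.45429 − 23.934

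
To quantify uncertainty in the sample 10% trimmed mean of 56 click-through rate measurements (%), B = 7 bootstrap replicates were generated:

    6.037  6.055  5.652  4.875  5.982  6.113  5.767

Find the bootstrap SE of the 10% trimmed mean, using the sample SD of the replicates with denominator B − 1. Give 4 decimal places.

Bootstrap SE is the standard deviation of the 7 replicate 10% trimmed means.
Mean of replicates: (6.037 + 6.055 + 5.652 + 4.875 + 5.982 + 6.113 + 5.767) / 7 = 40.48100 / 7 = 5.78300
Sum of squared deviations: (+0.25400)² + (+0.27200)² + (−0.13100)² + (−0.90800)² + (+0.19900)² + (+0.33000)² + (−0.01600)² = 1.12888
Variance = 1.12888 / 6 = 0.18815
SE* = √0.18815

SE* = 0.4338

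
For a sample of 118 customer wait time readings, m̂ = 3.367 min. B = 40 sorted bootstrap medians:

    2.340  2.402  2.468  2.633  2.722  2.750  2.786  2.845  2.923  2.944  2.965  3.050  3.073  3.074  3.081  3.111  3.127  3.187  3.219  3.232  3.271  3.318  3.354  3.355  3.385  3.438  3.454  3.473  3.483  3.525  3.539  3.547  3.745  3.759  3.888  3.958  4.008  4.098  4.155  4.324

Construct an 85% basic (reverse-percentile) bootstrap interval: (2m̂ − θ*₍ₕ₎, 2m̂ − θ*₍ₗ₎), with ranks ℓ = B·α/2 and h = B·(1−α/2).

Percentile endpoints at ranks 3 and 37: θ*₍3₎ = 2.468, θ*₍37₎ = 4.008.
Basic interval reflects these around m̂:
  lower = 2 × 3.367 − 4.008 = 2.726
  upper = 2 × 3.367 − 2.468 = 4.266

(2.726, 4.266)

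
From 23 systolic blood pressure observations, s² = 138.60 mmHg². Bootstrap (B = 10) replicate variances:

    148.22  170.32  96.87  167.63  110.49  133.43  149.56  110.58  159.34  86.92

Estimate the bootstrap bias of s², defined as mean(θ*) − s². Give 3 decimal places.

mean(θ*) = (148.22 + 170.32 + 96.87 + 167.63 + 110.49 + 133.43 + 149.56 + 110.58 + 159.34 + 86.92) / 10 = 133.3360
bias = 133.3360 − 138.60

bias = −5.264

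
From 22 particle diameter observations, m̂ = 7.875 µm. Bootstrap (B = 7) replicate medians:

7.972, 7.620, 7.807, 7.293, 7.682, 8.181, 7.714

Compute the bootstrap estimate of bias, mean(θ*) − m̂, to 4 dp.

bias = −0.1223

mean(θ*) = (7.972 + 7.620 + 7.807 + 7.293 + 7.682 + 8.181 + 7.714) / 7 = 7.75271
bias = 7.75271 − 7.875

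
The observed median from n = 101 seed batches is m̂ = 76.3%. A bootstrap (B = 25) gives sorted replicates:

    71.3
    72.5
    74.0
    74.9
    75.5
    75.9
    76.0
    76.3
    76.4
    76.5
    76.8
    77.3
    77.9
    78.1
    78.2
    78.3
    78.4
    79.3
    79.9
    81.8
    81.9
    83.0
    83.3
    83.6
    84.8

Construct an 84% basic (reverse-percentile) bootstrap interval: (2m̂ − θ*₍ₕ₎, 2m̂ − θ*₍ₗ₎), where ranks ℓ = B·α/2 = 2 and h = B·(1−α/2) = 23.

Percentile endpoints at ranks 2 and 23: θ*₍2₎ = 72.5, θ*₍23₎ = 83.3.
Basic interval reflects these around m̂:
  lower = 2 × 76.3 − 83.3 = 69.3
  upper = 2 × 76.3 − 72.5 = 80.1

(69.3, 80.1)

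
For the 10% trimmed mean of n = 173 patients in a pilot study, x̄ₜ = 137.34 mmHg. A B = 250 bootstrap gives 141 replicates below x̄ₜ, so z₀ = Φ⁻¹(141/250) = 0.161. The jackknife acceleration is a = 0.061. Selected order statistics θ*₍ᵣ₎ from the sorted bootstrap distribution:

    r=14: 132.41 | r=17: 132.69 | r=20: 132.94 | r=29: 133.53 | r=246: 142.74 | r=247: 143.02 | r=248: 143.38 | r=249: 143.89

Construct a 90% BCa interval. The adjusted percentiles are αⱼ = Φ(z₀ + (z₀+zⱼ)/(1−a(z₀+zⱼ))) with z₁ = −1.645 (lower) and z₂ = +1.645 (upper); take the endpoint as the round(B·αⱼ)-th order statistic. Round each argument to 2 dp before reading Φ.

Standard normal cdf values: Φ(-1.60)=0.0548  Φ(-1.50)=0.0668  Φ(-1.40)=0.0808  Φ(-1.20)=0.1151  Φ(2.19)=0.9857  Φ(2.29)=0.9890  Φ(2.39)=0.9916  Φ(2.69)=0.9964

Lower: z₀ + z₁ = 0.161 + (-1.645) = -1.484; 1 − a(z₀+z₁) = 1 − (0.061)(-1.484) = 1.0905; argument = 0.161 + (-1.484)/1.0905 = -1.1998 → -1.20.
α₁ = Φ(-1.20) = 0.1151; rank = round(250 × 0.1151) = 29; θ*₍29₎ = 133.53.
Upper: z₀ + z₂ = 1.806; 1 − a(z₀+z₂) = 0.8898; argument = 2.1906 → 2.19; α₂ = 0.9857; rank = 246; θ*₍246₎ = 142.74.

(133.53, 142.74)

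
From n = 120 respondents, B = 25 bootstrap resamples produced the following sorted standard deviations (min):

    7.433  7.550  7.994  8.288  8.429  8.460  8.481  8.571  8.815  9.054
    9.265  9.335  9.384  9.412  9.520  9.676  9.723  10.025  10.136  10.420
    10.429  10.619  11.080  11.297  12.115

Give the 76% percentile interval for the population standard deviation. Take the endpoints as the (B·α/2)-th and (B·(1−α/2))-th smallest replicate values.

α = 0.24; lower rank = 25 × 0.120 = 3; upper rank = 25 × 0.880 = 22.
The 3rd smallest replicate is 7.994; the 22nd is 10.619.

(7.994, 10.619)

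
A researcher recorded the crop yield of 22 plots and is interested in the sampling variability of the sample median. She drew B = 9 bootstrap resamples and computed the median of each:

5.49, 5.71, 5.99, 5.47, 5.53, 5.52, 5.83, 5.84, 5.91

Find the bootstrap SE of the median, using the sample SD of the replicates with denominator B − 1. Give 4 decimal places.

SE* = 0.2010

Bootstrap SE is the standard deviation of the 9 replicate medians.
Mean of replicates: (5.49 + 5.71 + 5.99 + 5.47 + 5.53 + 5.52 + 5.83 + 5.84 + 5.91) / 9 = 51.29000 / 9 = 5.69889
Sum of squared deviations: (−0.20889)² + (+0.01111)² + (+0.29111)² + (−0.22889)² + (−0.16889)² + (−0.17889)² + (+0.13111)² + (+0.14111)² + (+0.21111)² = 0.32309
Variance = 0.32309 / 8 = 0.04039
SE* = √0.04039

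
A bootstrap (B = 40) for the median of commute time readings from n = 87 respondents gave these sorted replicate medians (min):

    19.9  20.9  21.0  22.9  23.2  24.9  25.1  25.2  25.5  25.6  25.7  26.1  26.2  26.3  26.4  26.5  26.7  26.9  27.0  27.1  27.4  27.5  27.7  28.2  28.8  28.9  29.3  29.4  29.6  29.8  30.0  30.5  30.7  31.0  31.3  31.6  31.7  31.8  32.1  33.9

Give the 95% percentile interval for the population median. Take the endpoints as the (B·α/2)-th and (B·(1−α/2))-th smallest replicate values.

(19.9, 32.1)

α = 0.05; lower rank = 40 × 0.025 = 1; upper rank = 40 × 0.975 = 39.
The 1st smallest replicate is 19.9; the 39th is 32.1.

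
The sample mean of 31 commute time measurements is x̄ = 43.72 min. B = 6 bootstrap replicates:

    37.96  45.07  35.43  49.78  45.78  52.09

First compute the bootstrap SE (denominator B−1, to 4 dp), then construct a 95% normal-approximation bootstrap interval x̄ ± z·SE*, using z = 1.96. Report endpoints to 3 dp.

(30.947, 56.493)

Mean of replicates = 44.3517; sum of squared deviations = 212.3543; SE* = √(212.3543/5) = 6.5170
Margin = 1.96 × 6.5170 = 12.7733
Interval: 43.72 ± 12.7733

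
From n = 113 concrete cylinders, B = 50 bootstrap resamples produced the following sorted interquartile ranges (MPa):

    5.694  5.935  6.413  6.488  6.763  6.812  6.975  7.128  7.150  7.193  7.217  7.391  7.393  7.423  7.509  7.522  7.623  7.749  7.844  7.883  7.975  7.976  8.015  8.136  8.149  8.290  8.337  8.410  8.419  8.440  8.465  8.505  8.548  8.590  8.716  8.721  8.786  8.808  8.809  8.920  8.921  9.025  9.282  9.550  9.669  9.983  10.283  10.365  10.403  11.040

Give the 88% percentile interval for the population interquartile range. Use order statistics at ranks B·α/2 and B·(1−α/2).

(6.413, 10.283)

α = 0.12; lower rank = 50 × 0.060 = 3; upper rank = 50 × 0.940 = 47.
The 3rd smallest replicate is 6.413; the 47th is 10.283.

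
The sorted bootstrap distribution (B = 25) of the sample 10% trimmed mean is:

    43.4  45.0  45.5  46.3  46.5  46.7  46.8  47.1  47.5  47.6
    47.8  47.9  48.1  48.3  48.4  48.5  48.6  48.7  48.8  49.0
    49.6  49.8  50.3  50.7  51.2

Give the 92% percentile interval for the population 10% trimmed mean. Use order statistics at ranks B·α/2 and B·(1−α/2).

α = 0.08; lower rank = 25 × 0.040 = 1; upper rank = 25 × 0.960 = 24.
The 1st smallest replicate is 43.4; the 24th is 50.7.

(43.4, 50.7)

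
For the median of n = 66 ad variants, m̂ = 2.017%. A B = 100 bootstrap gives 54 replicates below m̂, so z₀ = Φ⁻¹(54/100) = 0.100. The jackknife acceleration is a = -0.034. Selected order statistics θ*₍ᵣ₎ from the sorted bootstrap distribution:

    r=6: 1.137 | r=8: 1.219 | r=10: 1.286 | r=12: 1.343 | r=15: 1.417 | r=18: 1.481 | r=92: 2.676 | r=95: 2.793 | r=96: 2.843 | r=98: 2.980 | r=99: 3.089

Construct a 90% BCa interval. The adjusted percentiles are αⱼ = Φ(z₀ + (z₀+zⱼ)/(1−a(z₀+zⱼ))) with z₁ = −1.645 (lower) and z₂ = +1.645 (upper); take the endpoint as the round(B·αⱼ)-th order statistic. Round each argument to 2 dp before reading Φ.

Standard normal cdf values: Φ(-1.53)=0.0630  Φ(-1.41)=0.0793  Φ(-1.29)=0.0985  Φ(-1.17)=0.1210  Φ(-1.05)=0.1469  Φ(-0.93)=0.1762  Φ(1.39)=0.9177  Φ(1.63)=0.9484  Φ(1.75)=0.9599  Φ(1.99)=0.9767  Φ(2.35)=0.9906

Lower: z₀ + z₁ = 0.100 + (-1.645) = -1.545; 1 − a(z₀+z₁) = 1 − (-0.034)(-1.545) = 0.9475; argument = 0.100 + (-1.545)/0.9475 = -1.5307 → -1.53.
α₁ = Φ(-1.53) = 0.0630; rank = round(100 × 0.0630) = 6; θ*₍6₎ = 1.137.
Upper: z₀ + z₂ = 1.745; 1 − a(z₀+z₂) = 1.0593; argument = 1.7473 → 1.75; α₂ = 0.9599; rank = 96; θ*₍96₎ = 2.843.

(1.137, 2.843)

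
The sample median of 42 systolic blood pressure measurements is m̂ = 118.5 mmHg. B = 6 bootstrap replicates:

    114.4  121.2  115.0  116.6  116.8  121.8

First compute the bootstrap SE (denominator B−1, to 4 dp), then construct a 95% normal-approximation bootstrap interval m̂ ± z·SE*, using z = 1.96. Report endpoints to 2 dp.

Mean of replicates = 117.6333; sum of squared deviations = 49.2333; SE* = √(49.2333/5) = 3.1379
Margin = 1.96 × 3.1379 = 6.150
Interval: 118.5 ± 6.150

(112.35, 124.65)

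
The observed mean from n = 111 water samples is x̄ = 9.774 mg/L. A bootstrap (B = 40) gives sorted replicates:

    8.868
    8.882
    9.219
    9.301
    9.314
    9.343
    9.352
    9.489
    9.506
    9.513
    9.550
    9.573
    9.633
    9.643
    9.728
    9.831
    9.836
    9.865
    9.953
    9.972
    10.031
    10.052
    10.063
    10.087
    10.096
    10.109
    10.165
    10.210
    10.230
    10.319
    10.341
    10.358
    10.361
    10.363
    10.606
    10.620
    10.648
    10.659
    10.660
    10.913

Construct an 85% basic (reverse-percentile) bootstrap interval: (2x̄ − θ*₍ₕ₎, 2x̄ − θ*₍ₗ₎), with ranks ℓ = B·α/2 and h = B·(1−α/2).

Percentile endpoints at ranks 3 and 37: θ*₍3₎ = 9.219, θ*₍37₎ = 10.648.
Basic interval reflects these around x̄:
  lower = 2 × 9.774 − 10.648 = 8.900
  upper = 2 × 9.774 − 9.219 = 10.329

(8.900, 10.329)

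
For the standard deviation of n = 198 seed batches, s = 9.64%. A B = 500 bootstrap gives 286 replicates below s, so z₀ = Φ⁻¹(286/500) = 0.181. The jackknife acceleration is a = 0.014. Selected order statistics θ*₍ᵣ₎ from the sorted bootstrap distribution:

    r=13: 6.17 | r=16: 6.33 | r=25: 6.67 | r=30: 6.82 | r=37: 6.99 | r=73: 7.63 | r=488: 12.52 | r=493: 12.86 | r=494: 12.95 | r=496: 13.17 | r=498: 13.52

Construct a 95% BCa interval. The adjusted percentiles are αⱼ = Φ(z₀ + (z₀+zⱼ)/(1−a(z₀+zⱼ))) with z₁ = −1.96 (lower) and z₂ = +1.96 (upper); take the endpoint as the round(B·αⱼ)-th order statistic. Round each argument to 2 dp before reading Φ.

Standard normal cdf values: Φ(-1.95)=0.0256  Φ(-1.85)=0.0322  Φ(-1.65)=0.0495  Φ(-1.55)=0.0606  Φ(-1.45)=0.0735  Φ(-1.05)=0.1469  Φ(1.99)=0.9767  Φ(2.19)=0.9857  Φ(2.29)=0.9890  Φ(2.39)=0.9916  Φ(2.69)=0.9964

Lower: z₀ + z₁ = 0.181 + (-1.960) = -1.779; 1 − a(z₀+z₁) = 1 − (0.014)(-1.779) = 1.0249; argument = 0.181 + (-1.779)/1.0249 = -1.5548 → -1.55.
α₁ = Φ(-1.55) = 0.0606; rank = round(500 × 0.0606) = 30; θ*₍30₎ = 6.82.
Upper: z₀ + z₂ = 2.141; 1 − a(z₀+z₂) = 0.9700; argument = 2.3882 → 2.39; α₂ = 0.9916; rank = 496; θ*₍496₎ = 13.17.

(6.82, 13.17)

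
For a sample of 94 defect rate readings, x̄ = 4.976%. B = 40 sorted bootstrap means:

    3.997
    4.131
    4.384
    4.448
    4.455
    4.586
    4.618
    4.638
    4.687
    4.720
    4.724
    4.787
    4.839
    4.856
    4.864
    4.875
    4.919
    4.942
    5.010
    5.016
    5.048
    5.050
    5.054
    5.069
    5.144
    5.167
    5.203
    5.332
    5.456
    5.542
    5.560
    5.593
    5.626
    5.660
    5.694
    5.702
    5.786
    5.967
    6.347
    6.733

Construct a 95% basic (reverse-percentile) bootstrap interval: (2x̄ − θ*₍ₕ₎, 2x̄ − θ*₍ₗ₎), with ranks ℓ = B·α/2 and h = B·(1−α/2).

Percentile endpoints at ranks 1 and 39: θ*₍1₎ = 3.997, θ*₍39₎ = 6.347.
Basic interval reflects these around x̄:
  lower = 2 × 4.976 − 6.347 = 3.605
  upper = 2 × 4.976 − 3.997 = 5.955

(3.605, 5.955)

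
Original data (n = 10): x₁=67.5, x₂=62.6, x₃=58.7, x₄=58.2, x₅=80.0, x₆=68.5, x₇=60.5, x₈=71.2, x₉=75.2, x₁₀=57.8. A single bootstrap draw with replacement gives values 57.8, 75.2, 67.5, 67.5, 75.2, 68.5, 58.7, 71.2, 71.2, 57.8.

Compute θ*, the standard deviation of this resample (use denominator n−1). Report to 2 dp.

θ* = 6.75

Mean = 67.0600; sum of squared deviations = 410.6440
s² = 410.6440 / 9 = 45.6271
s = √45.6271 = 6.75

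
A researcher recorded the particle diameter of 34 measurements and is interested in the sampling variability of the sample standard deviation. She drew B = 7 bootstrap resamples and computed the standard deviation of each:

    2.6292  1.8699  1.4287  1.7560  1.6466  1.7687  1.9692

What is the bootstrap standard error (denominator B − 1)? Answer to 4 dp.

Bootstrap SE is the standard deviation of the 7 replicate standard deviations.
Mean of replicates: (2.6292 + 1.8699 + 1.4287 + 1.7560 + 1.6466 + 1.7687 + 1.9692) / 7 = 13.06830 / 7 = 1.86690
Sum of squared deviations: (+0.76230)² + (+0.00300)² + (−0.43820)² + (−0.11090)² + (−0.22030)² + (−0.09820)² + (+0.10230)² = 0.85407
Variance = 0.85407 / 6 = 0.14234
SE* = √0.14234

SE* = 0.3773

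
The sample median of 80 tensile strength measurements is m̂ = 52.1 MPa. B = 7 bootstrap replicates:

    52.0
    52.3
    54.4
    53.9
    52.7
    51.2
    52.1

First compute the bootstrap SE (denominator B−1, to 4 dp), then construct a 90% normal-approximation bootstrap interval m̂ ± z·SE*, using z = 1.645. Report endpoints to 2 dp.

Mean of replicates = 52.6571; sum of squared deviations = 7.5771; SE* = √(7.5771/6) = 1.1238
Margin = 1.645 × 1.1238 = 1.849
Interval: 52.1 ± 1.849

(50.25, 53.95)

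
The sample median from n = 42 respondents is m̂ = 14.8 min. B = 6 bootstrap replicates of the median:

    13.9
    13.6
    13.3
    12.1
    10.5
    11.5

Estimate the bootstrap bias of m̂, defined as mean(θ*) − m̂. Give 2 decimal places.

mean(θ*) = (13.9 + 13.6 + 13.3 + 12.1 + 10.5 + 11.5) / 6 = 12.483
bias = 12.483 − 14.8

bias = −2.32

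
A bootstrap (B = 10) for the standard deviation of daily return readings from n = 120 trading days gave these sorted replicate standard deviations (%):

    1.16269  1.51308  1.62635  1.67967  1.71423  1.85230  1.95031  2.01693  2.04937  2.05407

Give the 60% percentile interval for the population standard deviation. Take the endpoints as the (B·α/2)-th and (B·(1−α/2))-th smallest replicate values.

(1.51308, 2.01693)

α = 0.40; lower rank = 10 × 0.200 = 2; upper rank = 10 × 0.800 = 8.
The 2nd smallest replicate is 1.51308; the 8th is 2.01693.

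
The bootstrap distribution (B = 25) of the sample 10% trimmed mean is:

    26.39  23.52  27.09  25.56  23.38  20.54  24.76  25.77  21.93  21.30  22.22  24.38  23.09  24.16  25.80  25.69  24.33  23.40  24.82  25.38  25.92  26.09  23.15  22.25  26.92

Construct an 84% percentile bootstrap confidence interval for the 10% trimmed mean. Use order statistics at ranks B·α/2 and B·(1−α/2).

(21.30, 26.39)

Sorted replicates: 20.54, 21.30, 21.93, 22.22, 22.25, 23.09, 23.15, 23.38, 23.40, 23.52, 24.16, 24.33, 24.38, 24.76, 24.82, 25.38, 25.56, 25.69, 25.77, 25.80, 25.92, 26.09, 26.39, 26.92, 27.09
α = 0.16; lower rank = 25 × 0.080 = 2; upper rank = 25 × 0.920 = 23.
The 2nd smallest replicate is 21.30; the 23rd is 26.39.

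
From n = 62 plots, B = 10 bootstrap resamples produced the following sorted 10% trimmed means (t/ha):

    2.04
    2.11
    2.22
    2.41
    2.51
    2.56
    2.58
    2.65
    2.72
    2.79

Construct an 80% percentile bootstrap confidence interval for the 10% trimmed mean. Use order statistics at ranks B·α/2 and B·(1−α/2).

(2.04, 2.72)

α = 0.20; lower rank = 10 × 0.100 = 1; upper rank = 10 × 0.900 = 9.
The 1st smallest replicate is 2.04; the 9th is 2.72.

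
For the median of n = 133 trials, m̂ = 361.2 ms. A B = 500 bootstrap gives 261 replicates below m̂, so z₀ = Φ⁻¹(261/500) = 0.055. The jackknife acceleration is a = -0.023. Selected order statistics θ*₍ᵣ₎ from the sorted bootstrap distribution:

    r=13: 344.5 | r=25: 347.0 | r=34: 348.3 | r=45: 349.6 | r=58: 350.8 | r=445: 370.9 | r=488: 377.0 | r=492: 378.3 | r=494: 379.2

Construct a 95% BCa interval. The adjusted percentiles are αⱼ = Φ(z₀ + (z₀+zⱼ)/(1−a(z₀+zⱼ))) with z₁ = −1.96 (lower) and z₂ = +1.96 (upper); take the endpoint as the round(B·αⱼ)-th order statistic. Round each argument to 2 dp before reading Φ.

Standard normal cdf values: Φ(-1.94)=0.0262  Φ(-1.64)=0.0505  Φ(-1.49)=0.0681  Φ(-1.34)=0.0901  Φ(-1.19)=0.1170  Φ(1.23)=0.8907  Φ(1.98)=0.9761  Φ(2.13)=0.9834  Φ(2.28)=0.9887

(344.5, 377.0)

Lower: z₀ + z₁ = 0.055 + (-1.960) = -1.905; 1 − a(z₀+z₁) = 1 − (-0.023)(-1.905) = 0.9562; argument = 0.055 + (-1.905)/0.9562 = -1.9373 → -1.94.
α₁ = Φ(-1.94) = 0.0262; rank = round(500 × 0.0262) = 13; θ*₍13₎ = 344.5.
Upper: z₀ + z₂ = 2.015; 1 − a(z₀+z₂) = 1.0463; argument = 1.9808 → 1.98; α₂ = 0.9761; rank = 488; θ*₍488₎ = 377.0.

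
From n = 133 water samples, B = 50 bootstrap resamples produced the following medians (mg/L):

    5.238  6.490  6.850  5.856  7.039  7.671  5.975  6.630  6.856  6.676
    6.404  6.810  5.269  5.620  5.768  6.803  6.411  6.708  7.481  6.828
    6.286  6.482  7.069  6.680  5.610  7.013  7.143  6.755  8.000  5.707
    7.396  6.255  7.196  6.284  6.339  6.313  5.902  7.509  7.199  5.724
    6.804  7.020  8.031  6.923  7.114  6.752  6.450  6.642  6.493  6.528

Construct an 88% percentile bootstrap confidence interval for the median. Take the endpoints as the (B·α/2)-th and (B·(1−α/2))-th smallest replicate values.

(5.610, 7.509)

Sorted replicates: 5.238, 5.269, 5.610, 5.620, 5.707, 5.724, 5.768, 5.856, 5.902, 5.975, 6.255, 6.284, 6.286, 6.313, 6.339, 6.404, 6.411, 6.450, 6.482, 6.490, 6.493, 6.528, 6.630, 6.642, 6.676, 6.680, 6.708, 6.752, 6.755, 6.803, 6.804, 6.810, 6.828, 6.850, 6.856, 6.923, 7.013, 7.020, 7.039, 7.069, 7.114, 7.143, 7.196, 7.199, 7.396, 7.481, 7.509, 7.671, 8.000, 8.031
α = 0.12; lower rank = 50 × 0.060 = 3; upper rank = 50 × 0.940 = 47.
The 3rd smallest replicate is 5.610; the 47th is 7.509.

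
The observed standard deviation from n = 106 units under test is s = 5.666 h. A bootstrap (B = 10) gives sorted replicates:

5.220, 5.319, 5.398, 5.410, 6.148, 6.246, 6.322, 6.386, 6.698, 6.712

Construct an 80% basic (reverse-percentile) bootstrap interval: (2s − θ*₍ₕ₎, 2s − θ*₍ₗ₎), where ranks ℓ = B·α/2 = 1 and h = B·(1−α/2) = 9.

Percentile endpoints at ranks 1 and 9: θ*₍1₎ = 5.220, θ*₍9₎ = 6.698.
Basic interval reflects these around s:
  lower = 2 × 5.666 − 6.698 = 4.634
  upper = 2 × 5.666 − 5.220 = 6.112

(4.634, 6.112)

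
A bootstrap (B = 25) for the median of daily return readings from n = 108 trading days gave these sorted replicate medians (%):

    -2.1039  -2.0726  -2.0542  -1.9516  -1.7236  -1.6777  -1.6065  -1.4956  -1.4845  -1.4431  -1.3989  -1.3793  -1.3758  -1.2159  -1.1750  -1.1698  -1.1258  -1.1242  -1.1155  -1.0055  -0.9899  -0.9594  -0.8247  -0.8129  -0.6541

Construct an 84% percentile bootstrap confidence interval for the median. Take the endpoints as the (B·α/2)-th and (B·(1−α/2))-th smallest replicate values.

(-2.0726, -0.8247)

α = 0.16; lower rank = 25 × 0.080 = 2; upper rank = 25 × 0.920 = 23.
The 2nd smallest replicate is -2.0726; the 23rd is -0.8247.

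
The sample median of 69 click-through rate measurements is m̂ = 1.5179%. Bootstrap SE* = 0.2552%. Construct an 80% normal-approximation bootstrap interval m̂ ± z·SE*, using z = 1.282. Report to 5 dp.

(1.19073, 1.84507)

Margin = 1.282 × 0.2552 = 0.327166
Interval: 1.5179 ± 0.327166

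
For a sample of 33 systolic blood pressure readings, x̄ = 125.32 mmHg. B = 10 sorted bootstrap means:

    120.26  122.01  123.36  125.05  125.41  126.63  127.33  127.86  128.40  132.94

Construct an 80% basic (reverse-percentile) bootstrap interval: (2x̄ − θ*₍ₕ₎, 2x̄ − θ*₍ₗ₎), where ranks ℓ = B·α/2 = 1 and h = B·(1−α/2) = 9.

(122.24, 130.38)

Percentile endpoints at ranks 1 and 9: θ*₍1₎ = 120.26, θ*₍9₎ = 128.40.
Basic interval reflects these around x̄:
  lower = 2 × 125.32 − 128.40 = 122.24
  upper = 2 × 125.32 − 120.26 = 130.38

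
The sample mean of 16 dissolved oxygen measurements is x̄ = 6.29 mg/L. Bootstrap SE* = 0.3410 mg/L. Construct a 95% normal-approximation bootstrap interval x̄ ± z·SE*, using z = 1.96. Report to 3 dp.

(5.622, 6.958)

Margin = 1.96 × 0.3410 = 0.6684
Interval: 6.29 ± 0.6684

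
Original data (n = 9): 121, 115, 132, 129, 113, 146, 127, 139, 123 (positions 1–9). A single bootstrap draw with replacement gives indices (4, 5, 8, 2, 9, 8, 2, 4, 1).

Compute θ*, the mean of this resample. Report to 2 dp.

θ* = 124.78

Resample values: 129, 113, 139, 115, 123, 139, 115, 129, 121.
Mean = (129 + 113 + 139 + 115 + 123 + 139 + 115 + 129 + 121) / 9 = 1123.0 / 9 = 124.78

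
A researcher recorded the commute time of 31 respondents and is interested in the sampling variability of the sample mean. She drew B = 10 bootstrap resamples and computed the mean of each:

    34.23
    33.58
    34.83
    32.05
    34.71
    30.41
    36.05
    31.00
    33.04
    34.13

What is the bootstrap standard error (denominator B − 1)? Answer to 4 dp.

Bootstrap SE is the standard deviation of the 10 replicate means.
Mean of replicates: (34.23 + 33.58 + 34.83 + 32.05 + 34.71 + 30.41 + 36.05 + 31.00 + 33.04 + 34.13) / 10 = 334.03000 / 10 = 33.40300
Sum of squared deviations: (+0.82700)² + (+0.17700)² + (+1.42700)² + (−1.35300)² + (+1.30700)² + (−2.99300)² + (+2.64700)² + (−2.40300)² + (−0.36300)² + (+0.72700)² = 28.68981
Variance = 28.68981 / 9 = 3.18776
SE* = √3.18776

SE* = 1.7854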